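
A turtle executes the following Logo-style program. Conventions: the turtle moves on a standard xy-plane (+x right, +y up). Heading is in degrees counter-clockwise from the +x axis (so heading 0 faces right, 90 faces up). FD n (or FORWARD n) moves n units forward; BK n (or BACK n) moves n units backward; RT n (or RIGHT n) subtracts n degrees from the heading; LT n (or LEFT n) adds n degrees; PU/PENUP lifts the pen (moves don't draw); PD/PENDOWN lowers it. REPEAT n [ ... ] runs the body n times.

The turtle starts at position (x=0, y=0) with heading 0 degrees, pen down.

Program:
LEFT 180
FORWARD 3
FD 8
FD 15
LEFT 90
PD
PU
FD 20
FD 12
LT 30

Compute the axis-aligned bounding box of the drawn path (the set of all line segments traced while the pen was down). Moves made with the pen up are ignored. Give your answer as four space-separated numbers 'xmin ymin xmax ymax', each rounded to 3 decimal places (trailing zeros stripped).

Executing turtle program step by step:
Start: pos=(0,0), heading=0, pen down
LT 180: heading 0 -> 180
FD 3: (0,0) -> (-3,0) [heading=180, draw]
FD 8: (-3,0) -> (-11,0) [heading=180, draw]
FD 15: (-11,0) -> (-26,0) [heading=180, draw]
LT 90: heading 180 -> 270
PD: pen down
PU: pen up
FD 20: (-26,0) -> (-26,-20) [heading=270, move]
FD 12: (-26,-20) -> (-26,-32) [heading=270, move]
LT 30: heading 270 -> 300
Final: pos=(-26,-32), heading=300, 3 segment(s) drawn

Segment endpoints: x in {-26, -11, -3, 0}, y in {0, 0, 0, 0}
xmin=-26, ymin=0, xmax=0, ymax=0

Answer: -26 0 0 0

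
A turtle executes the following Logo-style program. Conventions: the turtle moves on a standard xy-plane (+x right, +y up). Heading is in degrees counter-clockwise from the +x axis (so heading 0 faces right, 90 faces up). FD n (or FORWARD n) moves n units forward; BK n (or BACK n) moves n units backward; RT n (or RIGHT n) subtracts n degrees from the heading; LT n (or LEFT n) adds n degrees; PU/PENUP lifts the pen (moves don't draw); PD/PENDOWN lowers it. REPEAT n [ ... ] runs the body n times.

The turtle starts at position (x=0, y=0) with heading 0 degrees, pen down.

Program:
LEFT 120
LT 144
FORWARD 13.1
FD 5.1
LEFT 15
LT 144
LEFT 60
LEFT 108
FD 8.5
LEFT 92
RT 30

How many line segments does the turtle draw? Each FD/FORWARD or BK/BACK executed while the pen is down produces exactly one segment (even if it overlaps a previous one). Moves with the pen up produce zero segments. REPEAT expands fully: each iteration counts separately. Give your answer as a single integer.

Answer: 3

Derivation:
Executing turtle program step by step:
Start: pos=(0,0), heading=0, pen down
LT 120: heading 0 -> 120
LT 144: heading 120 -> 264
FD 13.1: (0,0) -> (-1.369,-13.028) [heading=264, draw]
FD 5.1: (-1.369,-13.028) -> (-1.902,-18.1) [heading=264, draw]
LT 15: heading 264 -> 279
LT 144: heading 279 -> 63
LT 60: heading 63 -> 123
LT 108: heading 123 -> 231
FD 8.5: (-1.902,-18.1) -> (-7.252,-24.706) [heading=231, draw]
LT 92: heading 231 -> 323
RT 30: heading 323 -> 293
Final: pos=(-7.252,-24.706), heading=293, 3 segment(s) drawn
Segments drawn: 3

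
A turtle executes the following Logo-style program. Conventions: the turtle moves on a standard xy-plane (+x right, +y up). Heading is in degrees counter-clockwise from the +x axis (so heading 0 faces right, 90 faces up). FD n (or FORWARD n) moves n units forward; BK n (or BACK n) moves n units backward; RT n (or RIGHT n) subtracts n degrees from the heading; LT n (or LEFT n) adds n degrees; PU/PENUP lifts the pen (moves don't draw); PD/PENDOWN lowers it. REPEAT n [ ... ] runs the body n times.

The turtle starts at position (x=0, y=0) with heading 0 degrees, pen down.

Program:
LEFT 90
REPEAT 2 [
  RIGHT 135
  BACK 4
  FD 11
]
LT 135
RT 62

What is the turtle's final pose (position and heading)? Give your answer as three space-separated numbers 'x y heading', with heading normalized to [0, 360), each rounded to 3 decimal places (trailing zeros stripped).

Answer: -2.05 -4.95 253

Derivation:
Executing turtle program step by step:
Start: pos=(0,0), heading=0, pen down
LT 90: heading 0 -> 90
REPEAT 2 [
  -- iteration 1/2 --
  RT 135: heading 90 -> 315
  BK 4: (0,0) -> (-2.828,2.828) [heading=315, draw]
  FD 11: (-2.828,2.828) -> (4.95,-4.95) [heading=315, draw]
  -- iteration 2/2 --
  RT 135: heading 315 -> 180
  BK 4: (4.95,-4.95) -> (8.95,-4.95) [heading=180, draw]
  FD 11: (8.95,-4.95) -> (-2.05,-4.95) [heading=180, draw]
]
LT 135: heading 180 -> 315
RT 62: heading 315 -> 253
Final: pos=(-2.05,-4.95), heading=253, 4 segment(s) drawn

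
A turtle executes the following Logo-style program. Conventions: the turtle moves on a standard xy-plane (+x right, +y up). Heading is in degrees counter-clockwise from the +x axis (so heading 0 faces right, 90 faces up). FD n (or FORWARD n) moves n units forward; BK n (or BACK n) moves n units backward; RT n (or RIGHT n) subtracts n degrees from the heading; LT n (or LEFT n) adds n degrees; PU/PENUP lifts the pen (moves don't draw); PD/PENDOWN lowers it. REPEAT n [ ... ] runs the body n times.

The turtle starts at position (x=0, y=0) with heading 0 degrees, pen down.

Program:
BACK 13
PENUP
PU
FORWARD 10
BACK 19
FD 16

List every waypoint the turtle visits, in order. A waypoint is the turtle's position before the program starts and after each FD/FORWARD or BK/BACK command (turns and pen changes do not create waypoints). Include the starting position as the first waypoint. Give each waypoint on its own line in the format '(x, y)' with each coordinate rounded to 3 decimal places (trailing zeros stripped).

Answer: (0, 0)
(-13, 0)
(-3, 0)
(-22, 0)
(-6, 0)

Derivation:
Executing turtle program step by step:
Start: pos=(0,0), heading=0, pen down
BK 13: (0,0) -> (-13,0) [heading=0, draw]
PU: pen up
PU: pen up
FD 10: (-13,0) -> (-3,0) [heading=0, move]
BK 19: (-3,0) -> (-22,0) [heading=0, move]
FD 16: (-22,0) -> (-6,0) [heading=0, move]
Final: pos=(-6,0), heading=0, 1 segment(s) drawn
Waypoints (5 total):
(0, 0)
(-13, 0)
(-3, 0)
(-22, 0)
(-6, 0)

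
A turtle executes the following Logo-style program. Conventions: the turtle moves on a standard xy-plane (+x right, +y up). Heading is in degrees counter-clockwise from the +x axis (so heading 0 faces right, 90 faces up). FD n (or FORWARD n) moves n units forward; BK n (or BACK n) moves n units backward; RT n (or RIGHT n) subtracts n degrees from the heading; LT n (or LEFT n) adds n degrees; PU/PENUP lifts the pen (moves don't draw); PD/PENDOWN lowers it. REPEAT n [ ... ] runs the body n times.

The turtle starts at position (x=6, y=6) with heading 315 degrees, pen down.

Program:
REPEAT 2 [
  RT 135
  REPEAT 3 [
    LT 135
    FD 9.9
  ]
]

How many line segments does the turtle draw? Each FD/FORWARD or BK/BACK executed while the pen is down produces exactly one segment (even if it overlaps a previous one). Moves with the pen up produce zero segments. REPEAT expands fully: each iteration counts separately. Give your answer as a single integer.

Answer: 6

Derivation:
Executing turtle program step by step:
Start: pos=(6,6), heading=315, pen down
REPEAT 2 [
  -- iteration 1/2 --
  RT 135: heading 315 -> 180
  REPEAT 3 [
    -- iteration 1/3 --
    LT 135: heading 180 -> 315
    FD 9.9: (6,6) -> (13,-1) [heading=315, draw]
    -- iteration 2/3 --
    LT 135: heading 315 -> 90
    FD 9.9: (13,-1) -> (13,8.9) [heading=90, draw]
    -- iteration 3/3 --
    LT 135: heading 90 -> 225
    FD 9.9: (13,8.9) -> (6,1.899) [heading=225, draw]
  ]
  -- iteration 2/2 --
  RT 135: heading 225 -> 90
  REPEAT 3 [
    -- iteration 1/3 --
    LT 135: heading 90 -> 225
    FD 9.9: (6,1.899) -> (-1,-5.101) [heading=225, draw]
    -- iteration 2/3 --
    LT 135: heading 225 -> 0
    FD 9.9: (-1,-5.101) -> (8.9,-5.101) [heading=0, draw]
    -- iteration 3/3 --
    LT 135: heading 0 -> 135
    FD 9.9: (8.9,-5.101) -> (1.899,1.899) [heading=135, draw]
  ]
]
Final: pos=(1.899,1.899), heading=135, 6 segment(s) drawn
Segments drawn: 6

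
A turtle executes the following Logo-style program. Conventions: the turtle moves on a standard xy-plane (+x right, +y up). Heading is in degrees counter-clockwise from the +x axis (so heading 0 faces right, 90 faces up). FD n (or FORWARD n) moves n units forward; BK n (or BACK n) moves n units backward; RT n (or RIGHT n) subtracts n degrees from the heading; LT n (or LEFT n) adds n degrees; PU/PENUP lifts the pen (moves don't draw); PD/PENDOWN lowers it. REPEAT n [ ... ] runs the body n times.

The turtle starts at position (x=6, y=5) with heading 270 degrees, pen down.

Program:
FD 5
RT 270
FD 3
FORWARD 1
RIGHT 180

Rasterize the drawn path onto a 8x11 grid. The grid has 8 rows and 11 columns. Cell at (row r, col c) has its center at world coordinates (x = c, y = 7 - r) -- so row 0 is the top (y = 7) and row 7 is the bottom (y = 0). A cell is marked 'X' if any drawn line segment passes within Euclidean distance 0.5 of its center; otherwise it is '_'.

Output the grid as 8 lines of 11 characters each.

Segment 0: (6,5) -> (6,0)
Segment 1: (6,0) -> (9,0)
Segment 2: (9,0) -> (10,0)

Answer: ___________
___________
______X____
______X____
______X____
______X____
______X____
______XXXXX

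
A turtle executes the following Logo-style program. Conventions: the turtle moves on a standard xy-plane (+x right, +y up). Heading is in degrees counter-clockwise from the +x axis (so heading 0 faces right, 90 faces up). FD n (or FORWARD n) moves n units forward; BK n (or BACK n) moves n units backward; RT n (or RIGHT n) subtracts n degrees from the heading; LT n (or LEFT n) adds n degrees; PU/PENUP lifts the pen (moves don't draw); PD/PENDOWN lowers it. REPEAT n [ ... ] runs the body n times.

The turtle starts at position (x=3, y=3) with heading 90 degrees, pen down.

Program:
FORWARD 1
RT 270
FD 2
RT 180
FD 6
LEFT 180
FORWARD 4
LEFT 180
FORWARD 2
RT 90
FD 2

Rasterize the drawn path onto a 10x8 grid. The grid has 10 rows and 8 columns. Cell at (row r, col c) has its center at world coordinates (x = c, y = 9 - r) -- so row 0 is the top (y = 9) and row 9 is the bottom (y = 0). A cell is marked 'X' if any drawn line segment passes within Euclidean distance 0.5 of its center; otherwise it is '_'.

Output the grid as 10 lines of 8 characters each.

Segment 0: (3,3) -> (3,4)
Segment 1: (3,4) -> (1,4)
Segment 2: (1,4) -> (7,4)
Segment 3: (7,4) -> (3,4)
Segment 4: (3,4) -> (5,4)
Segment 5: (5,4) -> (5,2)

Answer: ________
________
________
________
________
_XXXXXXX
___X_X__
_____X__
________
________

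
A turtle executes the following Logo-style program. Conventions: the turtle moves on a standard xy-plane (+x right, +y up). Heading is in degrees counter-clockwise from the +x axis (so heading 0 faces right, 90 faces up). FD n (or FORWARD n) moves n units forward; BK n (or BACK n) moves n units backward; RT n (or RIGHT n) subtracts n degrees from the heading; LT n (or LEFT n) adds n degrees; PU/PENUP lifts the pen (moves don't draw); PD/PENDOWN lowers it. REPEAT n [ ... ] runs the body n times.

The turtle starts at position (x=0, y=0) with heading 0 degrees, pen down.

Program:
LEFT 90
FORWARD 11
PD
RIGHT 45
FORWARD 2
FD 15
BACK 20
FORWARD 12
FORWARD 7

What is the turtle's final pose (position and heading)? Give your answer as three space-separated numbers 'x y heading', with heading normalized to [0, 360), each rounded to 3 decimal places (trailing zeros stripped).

Executing turtle program step by step:
Start: pos=(0,0), heading=0, pen down
LT 90: heading 0 -> 90
FD 11: (0,0) -> (0,11) [heading=90, draw]
PD: pen down
RT 45: heading 90 -> 45
FD 2: (0,11) -> (1.414,12.414) [heading=45, draw]
FD 15: (1.414,12.414) -> (12.021,23.021) [heading=45, draw]
BK 20: (12.021,23.021) -> (-2.121,8.879) [heading=45, draw]
FD 12: (-2.121,8.879) -> (6.364,17.364) [heading=45, draw]
FD 7: (6.364,17.364) -> (11.314,22.314) [heading=45, draw]
Final: pos=(11.314,22.314), heading=45, 6 segment(s) drawn

Answer: 11.314 22.314 45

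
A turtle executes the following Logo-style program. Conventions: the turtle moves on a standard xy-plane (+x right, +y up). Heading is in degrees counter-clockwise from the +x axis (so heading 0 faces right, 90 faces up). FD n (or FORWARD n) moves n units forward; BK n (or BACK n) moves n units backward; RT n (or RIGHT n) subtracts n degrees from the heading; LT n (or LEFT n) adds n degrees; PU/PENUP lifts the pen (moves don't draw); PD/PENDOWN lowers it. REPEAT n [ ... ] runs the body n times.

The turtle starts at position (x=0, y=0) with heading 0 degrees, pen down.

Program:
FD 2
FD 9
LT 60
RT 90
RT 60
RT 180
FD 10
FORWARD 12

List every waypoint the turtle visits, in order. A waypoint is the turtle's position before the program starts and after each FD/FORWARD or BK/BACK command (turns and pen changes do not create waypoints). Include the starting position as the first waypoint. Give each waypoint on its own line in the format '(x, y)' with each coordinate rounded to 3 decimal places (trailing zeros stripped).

Executing turtle program step by step:
Start: pos=(0,0), heading=0, pen down
FD 2: (0,0) -> (2,0) [heading=0, draw]
FD 9: (2,0) -> (11,0) [heading=0, draw]
LT 60: heading 0 -> 60
RT 90: heading 60 -> 330
RT 60: heading 330 -> 270
RT 180: heading 270 -> 90
FD 10: (11,0) -> (11,10) [heading=90, draw]
FD 12: (11,10) -> (11,22) [heading=90, draw]
Final: pos=(11,22), heading=90, 4 segment(s) drawn
Waypoints (5 total):
(0, 0)
(2, 0)
(11, 0)
(11, 10)
(11, 22)

Answer: (0, 0)
(2, 0)
(11, 0)
(11, 10)
(11, 22)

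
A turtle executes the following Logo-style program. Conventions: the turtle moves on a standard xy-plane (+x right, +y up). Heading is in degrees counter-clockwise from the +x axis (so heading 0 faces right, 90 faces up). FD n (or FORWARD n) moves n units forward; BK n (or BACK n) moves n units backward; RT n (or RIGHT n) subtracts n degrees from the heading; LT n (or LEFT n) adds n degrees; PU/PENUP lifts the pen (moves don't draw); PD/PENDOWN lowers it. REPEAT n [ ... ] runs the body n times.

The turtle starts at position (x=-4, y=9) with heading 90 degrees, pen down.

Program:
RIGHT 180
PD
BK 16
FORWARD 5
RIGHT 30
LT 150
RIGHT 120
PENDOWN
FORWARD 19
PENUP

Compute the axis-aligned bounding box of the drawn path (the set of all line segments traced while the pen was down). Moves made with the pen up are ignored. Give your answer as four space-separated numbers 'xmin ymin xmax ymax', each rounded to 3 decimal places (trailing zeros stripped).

Answer: -4 1 -4 25

Derivation:
Executing turtle program step by step:
Start: pos=(-4,9), heading=90, pen down
RT 180: heading 90 -> 270
PD: pen down
BK 16: (-4,9) -> (-4,25) [heading=270, draw]
FD 5: (-4,25) -> (-4,20) [heading=270, draw]
RT 30: heading 270 -> 240
LT 150: heading 240 -> 30
RT 120: heading 30 -> 270
PD: pen down
FD 19: (-4,20) -> (-4,1) [heading=270, draw]
PU: pen up
Final: pos=(-4,1), heading=270, 3 segment(s) drawn

Segment endpoints: x in {-4, -4, -4}, y in {1, 9, 20, 25}
xmin=-4, ymin=1, xmax=-4, ymax=25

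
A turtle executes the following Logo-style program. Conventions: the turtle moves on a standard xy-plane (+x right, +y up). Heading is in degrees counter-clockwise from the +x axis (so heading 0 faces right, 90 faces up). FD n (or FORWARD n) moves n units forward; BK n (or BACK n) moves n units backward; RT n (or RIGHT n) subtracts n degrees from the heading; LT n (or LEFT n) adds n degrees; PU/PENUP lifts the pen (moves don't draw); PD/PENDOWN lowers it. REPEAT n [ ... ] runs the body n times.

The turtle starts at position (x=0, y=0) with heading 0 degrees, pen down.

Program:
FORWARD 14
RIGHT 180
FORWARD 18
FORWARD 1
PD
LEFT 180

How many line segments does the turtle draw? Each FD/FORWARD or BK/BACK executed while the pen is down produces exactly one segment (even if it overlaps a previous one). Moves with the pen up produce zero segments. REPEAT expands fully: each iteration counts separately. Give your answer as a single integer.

Answer: 3

Derivation:
Executing turtle program step by step:
Start: pos=(0,0), heading=0, pen down
FD 14: (0,0) -> (14,0) [heading=0, draw]
RT 180: heading 0 -> 180
FD 18: (14,0) -> (-4,0) [heading=180, draw]
FD 1: (-4,0) -> (-5,0) [heading=180, draw]
PD: pen down
LT 180: heading 180 -> 0
Final: pos=(-5,0), heading=0, 3 segment(s) drawn
Segments drawn: 3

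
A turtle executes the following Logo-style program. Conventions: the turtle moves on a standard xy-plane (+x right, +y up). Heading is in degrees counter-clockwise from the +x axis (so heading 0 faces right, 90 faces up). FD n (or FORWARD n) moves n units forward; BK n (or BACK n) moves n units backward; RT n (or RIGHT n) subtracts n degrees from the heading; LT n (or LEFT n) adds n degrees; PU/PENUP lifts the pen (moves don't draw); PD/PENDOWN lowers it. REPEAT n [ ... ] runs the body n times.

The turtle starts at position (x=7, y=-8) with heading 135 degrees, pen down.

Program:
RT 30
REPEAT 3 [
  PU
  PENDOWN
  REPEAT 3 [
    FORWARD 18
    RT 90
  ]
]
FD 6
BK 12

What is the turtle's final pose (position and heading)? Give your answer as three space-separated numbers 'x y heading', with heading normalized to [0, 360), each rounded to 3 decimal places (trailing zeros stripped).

Executing turtle program step by step:
Start: pos=(7,-8), heading=135, pen down
RT 30: heading 135 -> 105
REPEAT 3 [
  -- iteration 1/3 --
  PU: pen up
  PD: pen down
  REPEAT 3 [
    -- iteration 1/3 --
    FD 18: (7,-8) -> (2.341,9.387) [heading=105, draw]
    RT 90: heading 105 -> 15
    -- iteration 2/3 --
    FD 18: (2.341,9.387) -> (19.728,14.045) [heading=15, draw]
    RT 90: heading 15 -> 285
    -- iteration 3/3 --
    FD 18: (19.728,14.045) -> (24.387,-3.341) [heading=285, draw]
    RT 90: heading 285 -> 195
  ]
  -- iteration 2/3 --
  PU: pen up
  PD: pen down
  REPEAT 3 [
    -- iteration 1/3 --
    FD 18: (24.387,-3.341) -> (7,-8) [heading=195, draw]
    RT 90: heading 195 -> 105
    -- iteration 2/3 --
    FD 18: (7,-8) -> (2.341,9.387) [heading=105, draw]
    RT 90: heading 105 -> 15
    -- iteration 3/3 --
    FD 18: (2.341,9.387) -> (19.728,14.045) [heading=15, draw]
    RT 90: heading 15 -> 285
  ]
  -- iteration 3/3 --
  PU: pen up
  PD: pen down
  REPEAT 3 [
    -- iteration 1/3 --
    FD 18: (19.728,14.045) -> (24.387,-3.341) [heading=285, draw]
    RT 90: heading 285 -> 195
    -- iteration 2/3 --
    FD 18: (24.387,-3.341) -> (7,-8) [heading=195, draw]
    RT 90: heading 195 -> 105
    -- iteration 3/3 --
    FD 18: (7,-8) -> (2.341,9.387) [heading=105, draw]
    RT 90: heading 105 -> 15
  ]
]
FD 6: (2.341,9.387) -> (8.137,10.94) [heading=15, draw]
BK 12: (8.137,10.94) -> (-3.454,7.834) [heading=15, draw]
Final: pos=(-3.454,7.834), heading=15, 11 segment(s) drawn

Answer: -3.454 7.834 15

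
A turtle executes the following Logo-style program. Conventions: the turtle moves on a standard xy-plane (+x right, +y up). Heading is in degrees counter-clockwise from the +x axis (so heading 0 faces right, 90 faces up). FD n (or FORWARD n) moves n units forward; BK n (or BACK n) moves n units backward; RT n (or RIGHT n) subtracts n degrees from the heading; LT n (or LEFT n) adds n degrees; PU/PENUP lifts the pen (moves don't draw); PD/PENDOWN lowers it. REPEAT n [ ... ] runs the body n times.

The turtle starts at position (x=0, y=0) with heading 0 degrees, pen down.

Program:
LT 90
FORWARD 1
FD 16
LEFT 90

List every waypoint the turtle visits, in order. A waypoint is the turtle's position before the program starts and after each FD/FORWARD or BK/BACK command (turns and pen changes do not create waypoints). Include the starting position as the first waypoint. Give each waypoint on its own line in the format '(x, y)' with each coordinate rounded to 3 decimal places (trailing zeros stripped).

Answer: (0, 0)
(0, 1)
(0, 17)

Derivation:
Executing turtle program step by step:
Start: pos=(0,0), heading=0, pen down
LT 90: heading 0 -> 90
FD 1: (0,0) -> (0,1) [heading=90, draw]
FD 16: (0,1) -> (0,17) [heading=90, draw]
LT 90: heading 90 -> 180
Final: pos=(0,17), heading=180, 2 segment(s) drawn
Waypoints (3 total):
(0, 0)
(0, 1)
(0, 17)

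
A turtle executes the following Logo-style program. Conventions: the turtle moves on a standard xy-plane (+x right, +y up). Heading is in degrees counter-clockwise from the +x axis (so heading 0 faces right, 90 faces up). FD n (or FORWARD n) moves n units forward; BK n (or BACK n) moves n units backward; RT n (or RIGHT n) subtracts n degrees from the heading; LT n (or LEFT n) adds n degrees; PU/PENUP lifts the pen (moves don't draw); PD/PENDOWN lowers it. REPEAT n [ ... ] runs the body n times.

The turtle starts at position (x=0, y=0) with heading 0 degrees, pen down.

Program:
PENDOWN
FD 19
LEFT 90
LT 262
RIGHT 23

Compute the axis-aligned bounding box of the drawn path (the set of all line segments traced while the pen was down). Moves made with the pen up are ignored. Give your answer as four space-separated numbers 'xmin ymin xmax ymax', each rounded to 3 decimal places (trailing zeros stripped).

Executing turtle program step by step:
Start: pos=(0,0), heading=0, pen down
PD: pen down
FD 19: (0,0) -> (19,0) [heading=0, draw]
LT 90: heading 0 -> 90
LT 262: heading 90 -> 352
RT 23: heading 352 -> 329
Final: pos=(19,0), heading=329, 1 segment(s) drawn

Segment endpoints: x in {0, 19}, y in {0}
xmin=0, ymin=0, xmax=19, ymax=0

Answer: 0 0 19 0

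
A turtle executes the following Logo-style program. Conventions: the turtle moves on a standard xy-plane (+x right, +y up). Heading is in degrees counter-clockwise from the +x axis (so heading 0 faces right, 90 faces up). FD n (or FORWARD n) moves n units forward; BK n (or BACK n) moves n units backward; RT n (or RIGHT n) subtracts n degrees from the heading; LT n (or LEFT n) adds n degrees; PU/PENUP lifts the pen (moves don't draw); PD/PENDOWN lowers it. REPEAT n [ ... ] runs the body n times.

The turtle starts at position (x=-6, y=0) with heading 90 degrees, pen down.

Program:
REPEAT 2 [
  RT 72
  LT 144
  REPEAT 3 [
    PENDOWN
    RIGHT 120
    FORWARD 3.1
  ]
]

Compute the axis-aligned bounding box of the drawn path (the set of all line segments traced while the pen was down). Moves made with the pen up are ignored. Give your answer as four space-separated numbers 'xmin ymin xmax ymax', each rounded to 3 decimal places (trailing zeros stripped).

Executing turtle program step by step:
Start: pos=(-6,0), heading=90, pen down
REPEAT 2 [
  -- iteration 1/2 --
  RT 72: heading 90 -> 18
  LT 144: heading 18 -> 162
  REPEAT 3 [
    -- iteration 1/3 --
    PD: pen down
    RT 120: heading 162 -> 42
    FD 3.1: (-6,0) -> (-3.696,2.074) [heading=42, draw]
    -- iteration 2/3 --
    PD: pen down
    RT 120: heading 42 -> 282
    FD 3.1: (-3.696,2.074) -> (-3.052,-0.958) [heading=282, draw]
    -- iteration 3/3 --
    PD: pen down
    RT 120: heading 282 -> 162
    FD 3.1: (-3.052,-0.958) -> (-6,0) [heading=162, draw]
  ]
  -- iteration 2/2 --
  RT 72: heading 162 -> 90
  LT 144: heading 90 -> 234
  REPEAT 3 [
    -- iteration 1/3 --
    PD: pen down
    RT 120: heading 234 -> 114
    FD 3.1: (-6,0) -> (-7.261,2.832) [heading=114, draw]
    -- iteration 2/3 --
    PD: pen down
    RT 120: heading 114 -> 354
    FD 3.1: (-7.261,2.832) -> (-4.178,2.508) [heading=354, draw]
    -- iteration 3/3 --
    PD: pen down
    RT 120: heading 354 -> 234
    FD 3.1: (-4.178,2.508) -> (-6,0) [heading=234, draw]
  ]
]
Final: pos=(-6,0), heading=234, 6 segment(s) drawn

Segment endpoints: x in {-7.261, -6, -6, -4.178, -3.696, -3.052}, y in {-0.958, 0, 0, 2.074, 2.508, 2.832}
xmin=-7.261, ymin=-0.958, xmax=-3.052, ymax=2.832

Answer: -7.261 -0.958 -3.052 2.832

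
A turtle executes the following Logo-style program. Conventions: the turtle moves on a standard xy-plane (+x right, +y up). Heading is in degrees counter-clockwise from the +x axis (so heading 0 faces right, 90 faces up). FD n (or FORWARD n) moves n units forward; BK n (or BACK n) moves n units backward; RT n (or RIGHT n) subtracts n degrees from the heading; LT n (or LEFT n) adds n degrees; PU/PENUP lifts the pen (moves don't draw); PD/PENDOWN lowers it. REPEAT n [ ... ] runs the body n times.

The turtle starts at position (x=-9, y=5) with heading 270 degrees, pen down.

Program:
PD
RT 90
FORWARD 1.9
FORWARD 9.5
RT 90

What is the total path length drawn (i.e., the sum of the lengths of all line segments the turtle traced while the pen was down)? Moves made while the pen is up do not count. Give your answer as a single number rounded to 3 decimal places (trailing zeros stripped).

Answer: 11.4

Derivation:
Executing turtle program step by step:
Start: pos=(-9,5), heading=270, pen down
PD: pen down
RT 90: heading 270 -> 180
FD 1.9: (-9,5) -> (-10.9,5) [heading=180, draw]
FD 9.5: (-10.9,5) -> (-20.4,5) [heading=180, draw]
RT 90: heading 180 -> 90
Final: pos=(-20.4,5), heading=90, 2 segment(s) drawn

Segment lengths:
  seg 1: (-9,5) -> (-10.9,5), length = 1.9
  seg 2: (-10.9,5) -> (-20.4,5), length = 9.5
Total = 11.4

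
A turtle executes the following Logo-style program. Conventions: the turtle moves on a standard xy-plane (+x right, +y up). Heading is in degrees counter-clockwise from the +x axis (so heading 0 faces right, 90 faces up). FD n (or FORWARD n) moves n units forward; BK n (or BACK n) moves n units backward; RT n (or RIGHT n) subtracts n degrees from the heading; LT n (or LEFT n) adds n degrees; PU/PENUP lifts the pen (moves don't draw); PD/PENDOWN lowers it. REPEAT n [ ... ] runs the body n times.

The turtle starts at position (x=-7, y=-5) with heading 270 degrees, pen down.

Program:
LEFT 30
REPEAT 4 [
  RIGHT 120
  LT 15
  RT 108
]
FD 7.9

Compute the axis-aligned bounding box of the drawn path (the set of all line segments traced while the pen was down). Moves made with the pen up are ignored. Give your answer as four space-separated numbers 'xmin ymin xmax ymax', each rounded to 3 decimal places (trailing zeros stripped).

Answer: -14.727 -5 -7 -3.357

Derivation:
Executing turtle program step by step:
Start: pos=(-7,-5), heading=270, pen down
LT 30: heading 270 -> 300
REPEAT 4 [
  -- iteration 1/4 --
  RT 120: heading 300 -> 180
  LT 15: heading 180 -> 195
  RT 108: heading 195 -> 87
  -- iteration 2/4 --
  RT 120: heading 87 -> 327
  LT 15: heading 327 -> 342
  RT 108: heading 342 -> 234
  -- iteration 3/4 --
  RT 120: heading 234 -> 114
  LT 15: heading 114 -> 129
  RT 108: heading 129 -> 21
  -- iteration 4/4 --
  RT 120: heading 21 -> 261
  LT 15: heading 261 -> 276
  RT 108: heading 276 -> 168
]
FD 7.9: (-7,-5) -> (-14.727,-3.357) [heading=168, draw]
Final: pos=(-14.727,-3.357), heading=168, 1 segment(s) drawn

Segment endpoints: x in {-14.727, -7}, y in {-5, -3.357}
xmin=-14.727, ymin=-5, xmax=-7, ymax=-3.357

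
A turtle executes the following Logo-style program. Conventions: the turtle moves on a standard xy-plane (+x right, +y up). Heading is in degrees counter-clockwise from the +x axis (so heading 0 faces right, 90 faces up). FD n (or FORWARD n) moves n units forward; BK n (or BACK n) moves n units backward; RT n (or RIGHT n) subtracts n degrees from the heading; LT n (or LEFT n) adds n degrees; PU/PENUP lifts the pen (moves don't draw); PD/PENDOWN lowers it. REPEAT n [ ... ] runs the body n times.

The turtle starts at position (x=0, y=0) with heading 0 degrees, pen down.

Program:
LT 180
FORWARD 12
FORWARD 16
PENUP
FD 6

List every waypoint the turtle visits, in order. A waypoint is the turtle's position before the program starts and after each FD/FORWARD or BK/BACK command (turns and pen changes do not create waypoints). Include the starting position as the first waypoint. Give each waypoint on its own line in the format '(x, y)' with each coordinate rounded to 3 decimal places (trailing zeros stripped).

Executing turtle program step by step:
Start: pos=(0,0), heading=0, pen down
LT 180: heading 0 -> 180
FD 12: (0,0) -> (-12,0) [heading=180, draw]
FD 16: (-12,0) -> (-28,0) [heading=180, draw]
PU: pen up
FD 6: (-28,0) -> (-34,0) [heading=180, move]
Final: pos=(-34,0), heading=180, 2 segment(s) drawn
Waypoints (4 total):
(0, 0)
(-12, 0)
(-28, 0)
(-34, 0)

Answer: (0, 0)
(-12, 0)
(-28, 0)
(-34, 0)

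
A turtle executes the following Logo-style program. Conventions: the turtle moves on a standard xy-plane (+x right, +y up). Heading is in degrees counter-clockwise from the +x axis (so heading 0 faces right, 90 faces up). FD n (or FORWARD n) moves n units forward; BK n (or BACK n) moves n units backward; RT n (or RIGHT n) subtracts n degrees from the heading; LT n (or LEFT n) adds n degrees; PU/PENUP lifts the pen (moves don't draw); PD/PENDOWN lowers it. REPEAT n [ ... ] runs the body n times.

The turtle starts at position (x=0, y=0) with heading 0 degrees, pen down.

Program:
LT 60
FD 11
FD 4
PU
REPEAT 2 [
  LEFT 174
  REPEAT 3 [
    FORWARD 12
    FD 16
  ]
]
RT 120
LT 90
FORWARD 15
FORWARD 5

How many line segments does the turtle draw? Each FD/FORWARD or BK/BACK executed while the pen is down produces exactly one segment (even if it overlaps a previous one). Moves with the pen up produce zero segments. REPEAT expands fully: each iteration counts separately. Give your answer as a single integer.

Executing turtle program step by step:
Start: pos=(0,0), heading=0, pen down
LT 60: heading 0 -> 60
FD 11: (0,0) -> (5.5,9.526) [heading=60, draw]
FD 4: (5.5,9.526) -> (7.5,12.99) [heading=60, draw]
PU: pen up
REPEAT 2 [
  -- iteration 1/2 --
  LT 174: heading 60 -> 234
  REPEAT 3 [
    -- iteration 1/3 --
    FD 12: (7.5,12.99) -> (0.447,3.282) [heading=234, move]
    FD 16: (0.447,3.282) -> (-8.958,-9.662) [heading=234, move]
    -- iteration 2/3 --
    FD 12: (-8.958,-9.662) -> (-16.011,-19.37) [heading=234, move]
    FD 16: (-16.011,-19.37) -> (-25.416,-32.315) [heading=234, move]
    -- iteration 3/3 --
    FD 12: (-25.416,-32.315) -> (-32.469,-42.023) [heading=234, move]
    FD 16: (-32.469,-42.023) -> (-41.874,-54.967) [heading=234, move]
  ]
  -- iteration 2/2 --
  LT 174: heading 234 -> 48
  REPEAT 3 [
    -- iteration 1/3 --
    FD 12: (-41.874,-54.967) -> (-33.844,-46.049) [heading=48, move]
    FD 16: (-33.844,-46.049) -> (-23.138,-34.159) [heading=48, move]
    -- iteration 2/3 --
    FD 12: (-23.138,-34.159) -> (-15.109,-25.241) [heading=48, move]
    FD 16: (-15.109,-25.241) -> (-4.403,-13.351) [heading=48, move]
    -- iteration 3/3 --
    FD 12: (-4.403,-13.351) -> (3.627,-4.433) [heading=48, move]
    FD 16: (3.627,-4.433) -> (14.333,7.457) [heading=48, move]
  ]
]
RT 120: heading 48 -> 288
LT 90: heading 288 -> 18
FD 15: (14.333,7.457) -> (28.599,12.092) [heading=18, move]
FD 5: (28.599,12.092) -> (33.354,13.637) [heading=18, move]
Final: pos=(33.354,13.637), heading=18, 2 segment(s) drawn
Segments drawn: 2

Answer: 2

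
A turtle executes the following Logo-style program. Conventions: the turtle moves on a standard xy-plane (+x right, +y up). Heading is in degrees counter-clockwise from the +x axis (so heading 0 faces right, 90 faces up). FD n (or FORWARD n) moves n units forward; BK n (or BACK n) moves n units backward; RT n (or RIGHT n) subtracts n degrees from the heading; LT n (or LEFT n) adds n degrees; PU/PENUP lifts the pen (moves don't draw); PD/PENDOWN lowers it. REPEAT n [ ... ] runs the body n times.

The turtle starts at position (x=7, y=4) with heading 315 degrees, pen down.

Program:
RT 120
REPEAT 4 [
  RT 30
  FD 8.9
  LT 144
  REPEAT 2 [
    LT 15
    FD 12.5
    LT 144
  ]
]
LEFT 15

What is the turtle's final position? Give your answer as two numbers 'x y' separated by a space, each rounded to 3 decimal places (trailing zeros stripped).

Executing turtle program step by step:
Start: pos=(7,4), heading=315, pen down
RT 120: heading 315 -> 195
REPEAT 4 [
  -- iteration 1/4 --
  RT 30: heading 195 -> 165
  FD 8.9: (7,4) -> (-1.597,6.303) [heading=165, draw]
  LT 144: heading 165 -> 309
  REPEAT 2 [
    -- iteration 1/2 --
    LT 15: heading 309 -> 324
    FD 12.5: (-1.597,6.303) -> (8.516,-1.044) [heading=324, draw]
    LT 144: heading 324 -> 108
    -- iteration 2/2 --
    LT 15: heading 108 -> 123
    FD 12.5: (8.516,-1.044) -> (1.708,9.44) [heading=123, draw]
    LT 144: heading 123 -> 267
  ]
  -- iteration 2/4 --
  RT 30: heading 267 -> 237
  FD 8.9: (1.708,9.44) -> (-3.139,1.975) [heading=237, draw]
  LT 144: heading 237 -> 21
  REPEAT 2 [
    -- iteration 1/2 --
    LT 15: heading 21 -> 36
    FD 12.5: (-3.139,1.975) -> (6.973,9.323) [heading=36, draw]
    LT 144: heading 36 -> 180
    -- iteration 2/2 --
    LT 15: heading 180 -> 195
    FD 12.5: (6.973,9.323) -> (-5.101,6.087) [heading=195, draw]
    LT 144: heading 195 -> 339
  ]
  -- iteration 3/4 --
  RT 30: heading 339 -> 309
  FD 8.9: (-5.101,6.087) -> (0.5,-0.829) [heading=309, draw]
  LT 144: heading 309 -> 93
  REPEAT 2 [
    -- iteration 1/2 --
    LT 15: heading 93 -> 108
    FD 12.5: (0.5,-0.829) -> (-3.362,11.059) [heading=108, draw]
    LT 144: heading 108 -> 252
    -- iteration 2/2 --
    LT 15: heading 252 -> 267
    FD 12.5: (-3.362,11.059) -> (-4.017,-1.424) [heading=267, draw]
    LT 144: heading 267 -> 51
  ]
  -- iteration 4/4 --
  RT 30: heading 51 -> 21
  FD 8.9: (-4.017,-1.424) -> (4.292,1.766) [heading=21, draw]
  LT 144: heading 21 -> 165
  REPEAT 2 [
    -- iteration 1/2 --
    LT 15: heading 165 -> 180
    FD 12.5: (4.292,1.766) -> (-8.208,1.766) [heading=180, draw]
    LT 144: heading 180 -> 324
    -- iteration 2/2 --
    LT 15: heading 324 -> 339
    FD 12.5: (-8.208,1.766) -> (3.462,-2.714) [heading=339, draw]
    LT 144: heading 339 -> 123
  ]
]
LT 15: heading 123 -> 138
Final: pos=(3.462,-2.714), heading=138, 12 segment(s) drawn

Answer: 3.462 -2.714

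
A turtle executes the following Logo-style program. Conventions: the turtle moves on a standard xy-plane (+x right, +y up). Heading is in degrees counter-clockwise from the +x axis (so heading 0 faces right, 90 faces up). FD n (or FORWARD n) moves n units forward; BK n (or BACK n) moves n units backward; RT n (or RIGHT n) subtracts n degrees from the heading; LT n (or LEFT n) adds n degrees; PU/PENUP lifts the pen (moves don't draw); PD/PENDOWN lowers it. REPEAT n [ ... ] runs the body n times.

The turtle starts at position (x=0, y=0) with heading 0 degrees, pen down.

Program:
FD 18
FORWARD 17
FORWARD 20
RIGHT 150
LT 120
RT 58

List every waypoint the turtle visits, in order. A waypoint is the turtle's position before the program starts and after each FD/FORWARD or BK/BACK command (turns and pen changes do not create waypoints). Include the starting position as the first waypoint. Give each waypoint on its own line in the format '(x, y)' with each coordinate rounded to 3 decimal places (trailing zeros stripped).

Executing turtle program step by step:
Start: pos=(0,0), heading=0, pen down
FD 18: (0,0) -> (18,0) [heading=0, draw]
FD 17: (18,0) -> (35,0) [heading=0, draw]
FD 20: (35,0) -> (55,0) [heading=0, draw]
RT 150: heading 0 -> 210
LT 120: heading 210 -> 330
RT 58: heading 330 -> 272
Final: pos=(55,0), heading=272, 3 segment(s) drawn
Waypoints (4 total):
(0, 0)
(18, 0)
(35, 0)
(55, 0)

Answer: (0, 0)
(18, 0)
(35, 0)
(55, 0)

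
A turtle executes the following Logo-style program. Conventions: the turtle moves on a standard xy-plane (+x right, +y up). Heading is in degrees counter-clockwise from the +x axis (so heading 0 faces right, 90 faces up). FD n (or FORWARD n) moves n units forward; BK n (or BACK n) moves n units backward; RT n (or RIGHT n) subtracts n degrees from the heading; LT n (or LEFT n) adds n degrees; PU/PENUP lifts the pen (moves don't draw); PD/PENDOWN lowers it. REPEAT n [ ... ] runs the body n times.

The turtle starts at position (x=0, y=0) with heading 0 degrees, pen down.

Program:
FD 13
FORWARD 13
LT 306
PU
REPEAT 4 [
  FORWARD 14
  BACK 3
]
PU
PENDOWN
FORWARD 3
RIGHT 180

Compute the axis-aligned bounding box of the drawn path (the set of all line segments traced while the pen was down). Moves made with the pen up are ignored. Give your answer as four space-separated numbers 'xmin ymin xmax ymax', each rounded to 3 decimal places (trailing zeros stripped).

Executing turtle program step by step:
Start: pos=(0,0), heading=0, pen down
FD 13: (0,0) -> (13,0) [heading=0, draw]
FD 13: (13,0) -> (26,0) [heading=0, draw]
LT 306: heading 0 -> 306
PU: pen up
REPEAT 4 [
  -- iteration 1/4 --
  FD 14: (26,0) -> (34.229,-11.326) [heading=306, move]
  BK 3: (34.229,-11.326) -> (32.466,-8.899) [heading=306, move]
  -- iteration 2/4 --
  FD 14: (32.466,-8.899) -> (40.695,-20.225) [heading=306, move]
  BK 3: (40.695,-20.225) -> (38.931,-17.798) [heading=306, move]
  -- iteration 3/4 --
  FD 14: (38.931,-17.798) -> (47.16,-29.125) [heading=306, move]
  BK 3: (47.16,-29.125) -> (45.397,-26.698) [heading=306, move]
  -- iteration 4/4 --
  FD 14: (45.397,-26.698) -> (53.626,-38.024) [heading=306, move]
  BK 3: (53.626,-38.024) -> (51.863,-35.597) [heading=306, move]
]
PU: pen up
PD: pen down
FD 3: (51.863,-35.597) -> (53.626,-38.024) [heading=306, draw]
RT 180: heading 306 -> 126
Final: pos=(53.626,-38.024), heading=126, 3 segment(s) drawn

Segment endpoints: x in {0, 13, 26, 51.863, 53.626}, y in {-38.024, -35.597, 0}
xmin=0, ymin=-38.024, xmax=53.626, ymax=0

Answer: 0 -38.024 53.626 0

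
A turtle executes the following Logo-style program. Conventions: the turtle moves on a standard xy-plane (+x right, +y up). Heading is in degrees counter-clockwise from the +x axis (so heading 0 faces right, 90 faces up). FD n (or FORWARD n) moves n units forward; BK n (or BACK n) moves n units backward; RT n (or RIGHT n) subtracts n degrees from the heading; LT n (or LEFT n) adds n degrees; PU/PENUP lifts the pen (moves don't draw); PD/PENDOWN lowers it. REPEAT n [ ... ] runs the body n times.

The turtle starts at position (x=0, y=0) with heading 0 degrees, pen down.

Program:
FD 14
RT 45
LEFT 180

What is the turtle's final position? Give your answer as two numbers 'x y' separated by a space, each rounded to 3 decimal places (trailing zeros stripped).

Answer: 14 0

Derivation:
Executing turtle program step by step:
Start: pos=(0,0), heading=0, pen down
FD 14: (0,0) -> (14,0) [heading=0, draw]
RT 45: heading 0 -> 315
LT 180: heading 315 -> 135
Final: pos=(14,0), heading=135, 1 segment(s) drawn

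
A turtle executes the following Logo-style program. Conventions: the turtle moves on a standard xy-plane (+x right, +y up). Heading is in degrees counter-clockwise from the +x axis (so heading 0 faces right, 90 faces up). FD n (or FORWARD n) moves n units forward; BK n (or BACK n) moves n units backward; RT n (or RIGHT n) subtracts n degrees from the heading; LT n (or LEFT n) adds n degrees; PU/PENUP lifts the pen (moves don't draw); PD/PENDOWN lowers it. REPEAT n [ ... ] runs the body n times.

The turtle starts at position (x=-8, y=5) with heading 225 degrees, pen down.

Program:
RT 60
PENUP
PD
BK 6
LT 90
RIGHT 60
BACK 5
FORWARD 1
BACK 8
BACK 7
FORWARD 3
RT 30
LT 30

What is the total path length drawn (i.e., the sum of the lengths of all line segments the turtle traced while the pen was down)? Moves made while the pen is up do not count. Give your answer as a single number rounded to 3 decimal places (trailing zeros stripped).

Executing turtle program step by step:
Start: pos=(-8,5), heading=225, pen down
RT 60: heading 225 -> 165
PU: pen up
PD: pen down
BK 6: (-8,5) -> (-2.204,3.447) [heading=165, draw]
LT 90: heading 165 -> 255
RT 60: heading 255 -> 195
BK 5: (-2.204,3.447) -> (2.625,4.741) [heading=195, draw]
FD 1: (2.625,4.741) -> (1.659,4.482) [heading=195, draw]
BK 8: (1.659,4.482) -> (9.387,6.553) [heading=195, draw]
BK 7: (9.387,6.553) -> (16.148,8.365) [heading=195, draw]
FD 3: (16.148,8.365) -> (13.25,7.588) [heading=195, draw]
RT 30: heading 195 -> 165
LT 30: heading 165 -> 195
Final: pos=(13.25,7.588), heading=195, 6 segment(s) drawn

Segment lengths:
  seg 1: (-8,5) -> (-2.204,3.447), length = 6
  seg 2: (-2.204,3.447) -> (2.625,4.741), length = 5
  seg 3: (2.625,4.741) -> (1.659,4.482), length = 1
  seg 4: (1.659,4.482) -> (9.387,6.553), length = 8
  seg 5: (9.387,6.553) -> (16.148,8.365), length = 7
  seg 6: (16.148,8.365) -> (13.25,7.588), length = 3
Total = 30

Answer: 30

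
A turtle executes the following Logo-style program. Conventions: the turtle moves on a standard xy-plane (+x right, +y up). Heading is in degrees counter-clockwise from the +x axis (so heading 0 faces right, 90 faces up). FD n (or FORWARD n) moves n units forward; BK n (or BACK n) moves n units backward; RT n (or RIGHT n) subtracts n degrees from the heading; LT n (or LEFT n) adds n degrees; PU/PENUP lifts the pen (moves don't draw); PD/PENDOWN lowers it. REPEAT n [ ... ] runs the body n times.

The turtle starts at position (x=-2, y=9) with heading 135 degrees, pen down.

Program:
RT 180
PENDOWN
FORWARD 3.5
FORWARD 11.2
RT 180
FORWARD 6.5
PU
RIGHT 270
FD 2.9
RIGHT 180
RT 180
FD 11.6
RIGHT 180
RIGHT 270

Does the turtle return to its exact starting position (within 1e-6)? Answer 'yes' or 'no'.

Executing turtle program step by step:
Start: pos=(-2,9), heading=135, pen down
RT 180: heading 135 -> 315
PD: pen down
FD 3.5: (-2,9) -> (0.475,6.525) [heading=315, draw]
FD 11.2: (0.475,6.525) -> (8.394,-1.394) [heading=315, draw]
RT 180: heading 315 -> 135
FD 6.5: (8.394,-1.394) -> (3.798,3.202) [heading=135, draw]
PU: pen up
RT 270: heading 135 -> 225
FD 2.9: (3.798,3.202) -> (1.748,1.151) [heading=225, move]
RT 180: heading 225 -> 45
RT 180: heading 45 -> 225
FD 11.6: (1.748,1.151) -> (-6.455,-7.051) [heading=225, move]
RT 180: heading 225 -> 45
RT 270: heading 45 -> 135
Final: pos=(-6.455,-7.051), heading=135, 3 segment(s) drawn

Start position: (-2, 9)
Final position: (-6.455, -7.051)
Distance = 16.658; >= 1e-6 -> NOT closed

Answer: no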